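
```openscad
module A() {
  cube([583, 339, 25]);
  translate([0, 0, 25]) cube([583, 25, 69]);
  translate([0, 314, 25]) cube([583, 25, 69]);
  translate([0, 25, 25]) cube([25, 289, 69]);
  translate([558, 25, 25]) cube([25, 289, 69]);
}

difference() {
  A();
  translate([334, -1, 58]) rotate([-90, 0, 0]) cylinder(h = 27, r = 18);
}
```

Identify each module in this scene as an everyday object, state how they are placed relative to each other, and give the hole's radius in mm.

A is an open box. The open box has a circular hole through its front wall. The hole's radius is 18 mm.

The subtracted cylinder has r = 18 mm.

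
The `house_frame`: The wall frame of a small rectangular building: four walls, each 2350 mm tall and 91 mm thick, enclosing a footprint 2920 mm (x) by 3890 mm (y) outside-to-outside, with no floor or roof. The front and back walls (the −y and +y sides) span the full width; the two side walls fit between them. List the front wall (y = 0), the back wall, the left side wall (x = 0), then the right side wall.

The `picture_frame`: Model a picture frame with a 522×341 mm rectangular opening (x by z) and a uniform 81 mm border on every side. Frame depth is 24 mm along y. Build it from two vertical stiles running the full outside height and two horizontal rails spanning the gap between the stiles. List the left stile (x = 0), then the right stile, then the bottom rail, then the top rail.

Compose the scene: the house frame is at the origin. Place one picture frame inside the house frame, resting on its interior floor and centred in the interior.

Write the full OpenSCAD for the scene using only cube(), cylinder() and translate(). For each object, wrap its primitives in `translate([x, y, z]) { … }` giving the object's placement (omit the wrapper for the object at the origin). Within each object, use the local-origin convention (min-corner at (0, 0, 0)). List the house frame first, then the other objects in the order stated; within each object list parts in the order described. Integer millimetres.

cube([2920, 91, 2350]);
translate([0, 3799, 0]) cube([2920, 91, 2350]);
translate([0, 91, 0]) cube([91, 3708, 2350]);
translate([2829, 91, 0]) cube([91, 3708, 2350]);
translate([1118, 1933, 0]) {
  cube([81, 24, 503]);
  translate([603, 0, 0]) cube([81, 24, 503]);
  translate([81, 0, 0]) cube([522, 24, 81]);
  translate([81, 0, 422]) cube([522, 24, 81]);
}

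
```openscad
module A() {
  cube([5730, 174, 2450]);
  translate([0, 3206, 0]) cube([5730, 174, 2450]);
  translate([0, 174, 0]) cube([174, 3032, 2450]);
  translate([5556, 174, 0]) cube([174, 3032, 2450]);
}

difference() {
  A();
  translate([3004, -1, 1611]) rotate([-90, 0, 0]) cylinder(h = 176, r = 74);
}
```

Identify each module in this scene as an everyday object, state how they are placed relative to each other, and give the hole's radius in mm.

A is a house frame. The house frame has a circular hole through its front wall. The hole's radius is 74 mm.

The subtracted cylinder has r = 74 mm.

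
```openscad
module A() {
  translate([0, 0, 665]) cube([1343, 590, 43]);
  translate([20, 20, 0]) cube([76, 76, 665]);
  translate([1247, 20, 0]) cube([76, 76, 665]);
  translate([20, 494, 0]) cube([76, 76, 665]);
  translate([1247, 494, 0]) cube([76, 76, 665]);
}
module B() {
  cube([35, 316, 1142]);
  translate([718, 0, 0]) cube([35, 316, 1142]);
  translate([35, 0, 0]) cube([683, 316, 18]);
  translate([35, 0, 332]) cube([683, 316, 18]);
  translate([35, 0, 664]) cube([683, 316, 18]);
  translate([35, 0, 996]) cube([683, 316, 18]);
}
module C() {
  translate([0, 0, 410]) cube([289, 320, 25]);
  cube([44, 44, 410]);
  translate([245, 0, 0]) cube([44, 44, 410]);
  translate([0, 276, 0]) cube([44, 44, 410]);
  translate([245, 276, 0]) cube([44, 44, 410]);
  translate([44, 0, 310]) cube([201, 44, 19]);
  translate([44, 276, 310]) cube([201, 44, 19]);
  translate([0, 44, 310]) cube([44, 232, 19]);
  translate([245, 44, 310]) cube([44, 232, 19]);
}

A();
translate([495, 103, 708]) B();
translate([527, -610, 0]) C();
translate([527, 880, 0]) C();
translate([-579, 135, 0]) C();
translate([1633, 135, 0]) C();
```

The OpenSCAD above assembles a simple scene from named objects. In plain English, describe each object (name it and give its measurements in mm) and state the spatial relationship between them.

A is a table with a 1343×590 mm rectangular top, 43 mm thick, top surface at z = 708 mm, supported by four 76×76 mm square legs, each inset 20 mm from the nearest pair of top edges, running from the floor.

B is an open bookshelf. Two side panels, each 35 mm thick, 316 mm deep and 1142 mm tall, stand 753 mm apart (outside-to-outside). Between them sit 4 shelves, each 18 mm thick and 316 mm deep, spanning the full gap between the sides. The bottom shelf rests on the floor (its underside at z = 0) and the clear gap between one shelf's top and the next shelf's underside is 314 mm.

C is a four-legged stool. The seat is a 289×320×25 mm slab whose top surface is at z = 435 mm; four square legs, each 44×44 mm in cross-section, run from the floor (z = 0) to the underside of the seat, each flush with a corner of the seat. Four stretchers, 44 mm wide and 19 mm tall, connect adjacent legs with their undersides at z = 310 mm, each running between the inner faces of the legs it joins and aligned with the legs' outer faces on the other axis.

The bookshelf is on top of the table. Four stools sit around the table at the −y, +y, −x, +x sides.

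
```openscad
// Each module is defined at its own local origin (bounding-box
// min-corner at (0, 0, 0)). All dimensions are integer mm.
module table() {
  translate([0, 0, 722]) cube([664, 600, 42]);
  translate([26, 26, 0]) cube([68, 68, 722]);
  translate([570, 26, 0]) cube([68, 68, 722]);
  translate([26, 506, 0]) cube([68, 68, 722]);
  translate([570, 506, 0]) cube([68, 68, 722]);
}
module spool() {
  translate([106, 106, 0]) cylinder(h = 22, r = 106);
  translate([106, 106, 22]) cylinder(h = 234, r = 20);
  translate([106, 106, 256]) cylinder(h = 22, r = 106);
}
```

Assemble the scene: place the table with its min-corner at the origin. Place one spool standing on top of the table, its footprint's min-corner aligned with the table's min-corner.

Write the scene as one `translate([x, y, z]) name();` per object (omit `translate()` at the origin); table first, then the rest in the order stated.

table();
translate([0, 0, 764]) spool();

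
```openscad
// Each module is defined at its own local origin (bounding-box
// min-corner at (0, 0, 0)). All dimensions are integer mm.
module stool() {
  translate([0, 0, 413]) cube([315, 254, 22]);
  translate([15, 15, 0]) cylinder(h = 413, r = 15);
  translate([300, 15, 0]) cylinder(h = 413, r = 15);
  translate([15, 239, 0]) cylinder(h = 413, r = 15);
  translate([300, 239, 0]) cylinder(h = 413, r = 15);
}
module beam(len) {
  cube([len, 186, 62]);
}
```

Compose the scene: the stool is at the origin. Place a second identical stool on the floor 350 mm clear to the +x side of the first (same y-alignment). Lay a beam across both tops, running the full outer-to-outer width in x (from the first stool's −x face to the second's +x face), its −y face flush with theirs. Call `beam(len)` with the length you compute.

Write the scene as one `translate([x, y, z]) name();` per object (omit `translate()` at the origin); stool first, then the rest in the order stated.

stool();
translate([665, 0, 0]) stool();
translate([0, 0, 435]) beam(980);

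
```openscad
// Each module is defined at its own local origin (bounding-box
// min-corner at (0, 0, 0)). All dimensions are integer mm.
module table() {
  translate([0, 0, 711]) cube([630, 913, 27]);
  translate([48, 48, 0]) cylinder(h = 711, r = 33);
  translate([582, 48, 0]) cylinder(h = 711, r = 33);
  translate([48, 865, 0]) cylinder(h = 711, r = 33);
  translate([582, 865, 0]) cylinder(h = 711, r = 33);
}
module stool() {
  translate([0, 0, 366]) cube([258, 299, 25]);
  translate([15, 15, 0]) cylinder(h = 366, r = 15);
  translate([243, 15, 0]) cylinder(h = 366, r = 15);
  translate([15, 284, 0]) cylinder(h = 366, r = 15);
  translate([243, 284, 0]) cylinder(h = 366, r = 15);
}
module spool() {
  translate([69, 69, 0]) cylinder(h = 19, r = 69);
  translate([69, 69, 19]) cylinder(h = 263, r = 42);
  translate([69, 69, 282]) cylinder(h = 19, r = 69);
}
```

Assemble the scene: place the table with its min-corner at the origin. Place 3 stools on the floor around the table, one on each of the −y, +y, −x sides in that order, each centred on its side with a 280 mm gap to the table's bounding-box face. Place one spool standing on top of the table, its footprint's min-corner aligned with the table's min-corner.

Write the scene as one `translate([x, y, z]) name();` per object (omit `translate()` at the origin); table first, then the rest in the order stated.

table();
translate([186, -579, 0]) stool();
translate([186, 1193, 0]) stool();
translate([-538, 307, 0]) stool();
translate([0, 0, 738]) spool();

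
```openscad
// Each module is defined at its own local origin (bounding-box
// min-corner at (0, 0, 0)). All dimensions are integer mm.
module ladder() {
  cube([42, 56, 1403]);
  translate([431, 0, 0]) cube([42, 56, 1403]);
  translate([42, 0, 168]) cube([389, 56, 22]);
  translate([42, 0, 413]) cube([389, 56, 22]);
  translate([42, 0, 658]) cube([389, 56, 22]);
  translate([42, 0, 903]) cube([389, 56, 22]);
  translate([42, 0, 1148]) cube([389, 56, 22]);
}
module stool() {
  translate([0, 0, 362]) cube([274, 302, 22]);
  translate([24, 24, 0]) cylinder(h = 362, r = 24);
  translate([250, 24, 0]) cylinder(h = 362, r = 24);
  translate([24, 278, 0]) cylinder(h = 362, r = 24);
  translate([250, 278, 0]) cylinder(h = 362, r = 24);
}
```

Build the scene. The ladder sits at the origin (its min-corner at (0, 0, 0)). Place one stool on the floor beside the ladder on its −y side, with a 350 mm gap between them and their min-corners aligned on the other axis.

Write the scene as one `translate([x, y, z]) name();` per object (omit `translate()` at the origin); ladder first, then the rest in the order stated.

ladder();
translate([0, -652, 0]) stool();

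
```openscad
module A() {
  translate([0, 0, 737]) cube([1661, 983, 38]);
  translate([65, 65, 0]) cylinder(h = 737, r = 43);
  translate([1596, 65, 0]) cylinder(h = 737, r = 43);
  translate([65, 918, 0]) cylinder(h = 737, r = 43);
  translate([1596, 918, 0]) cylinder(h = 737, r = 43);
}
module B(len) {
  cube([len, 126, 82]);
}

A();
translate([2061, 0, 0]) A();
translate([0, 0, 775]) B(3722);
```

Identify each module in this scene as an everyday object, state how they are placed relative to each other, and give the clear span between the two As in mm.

A is a table. B is a beam. A beam spans the tops of two tables. The clear span between the two tables is 400 mm.

Second table starts at x = 2061; first ends at x = 1661; clear span = 2061 − 1661 = 400 mm.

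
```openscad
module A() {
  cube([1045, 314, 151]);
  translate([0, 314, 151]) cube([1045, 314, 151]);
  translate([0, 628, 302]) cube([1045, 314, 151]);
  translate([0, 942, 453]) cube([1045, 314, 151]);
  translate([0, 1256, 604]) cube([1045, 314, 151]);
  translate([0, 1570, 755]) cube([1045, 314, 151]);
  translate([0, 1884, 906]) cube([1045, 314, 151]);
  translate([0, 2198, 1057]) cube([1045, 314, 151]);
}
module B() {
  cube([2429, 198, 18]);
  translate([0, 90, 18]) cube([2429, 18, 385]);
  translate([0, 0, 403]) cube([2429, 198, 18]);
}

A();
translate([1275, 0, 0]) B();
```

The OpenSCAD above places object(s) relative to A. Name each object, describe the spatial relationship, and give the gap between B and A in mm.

A is a staircase. B is an I-beam. The I-beam is on the floor beside the staircase on its +x side. The gap between the I-beam and the staircase is 230 mm.

The I-beam's nearest face is 230 mm from the staircase's +x face.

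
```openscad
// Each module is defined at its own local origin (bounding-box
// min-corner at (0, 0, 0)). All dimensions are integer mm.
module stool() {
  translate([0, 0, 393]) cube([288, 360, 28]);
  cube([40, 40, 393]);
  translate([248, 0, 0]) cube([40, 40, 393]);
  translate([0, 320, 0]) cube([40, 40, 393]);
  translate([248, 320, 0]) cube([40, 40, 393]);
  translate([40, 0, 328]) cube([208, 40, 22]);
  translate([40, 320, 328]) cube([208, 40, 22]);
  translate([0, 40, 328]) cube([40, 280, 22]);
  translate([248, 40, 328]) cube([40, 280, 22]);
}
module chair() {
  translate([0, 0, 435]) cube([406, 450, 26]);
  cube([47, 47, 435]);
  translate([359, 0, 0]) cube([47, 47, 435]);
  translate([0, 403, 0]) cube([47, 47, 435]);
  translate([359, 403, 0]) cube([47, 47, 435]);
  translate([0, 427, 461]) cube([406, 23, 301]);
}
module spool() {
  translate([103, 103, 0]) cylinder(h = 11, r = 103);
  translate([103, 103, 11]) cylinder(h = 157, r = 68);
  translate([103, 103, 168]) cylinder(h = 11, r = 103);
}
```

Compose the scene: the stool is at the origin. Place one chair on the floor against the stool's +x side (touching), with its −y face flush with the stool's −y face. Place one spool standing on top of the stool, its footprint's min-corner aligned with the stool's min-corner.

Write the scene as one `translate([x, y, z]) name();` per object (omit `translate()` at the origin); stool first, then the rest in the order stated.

stool();
translate([288, 0, 0]) chair();
translate([0, 0, 421]) spool();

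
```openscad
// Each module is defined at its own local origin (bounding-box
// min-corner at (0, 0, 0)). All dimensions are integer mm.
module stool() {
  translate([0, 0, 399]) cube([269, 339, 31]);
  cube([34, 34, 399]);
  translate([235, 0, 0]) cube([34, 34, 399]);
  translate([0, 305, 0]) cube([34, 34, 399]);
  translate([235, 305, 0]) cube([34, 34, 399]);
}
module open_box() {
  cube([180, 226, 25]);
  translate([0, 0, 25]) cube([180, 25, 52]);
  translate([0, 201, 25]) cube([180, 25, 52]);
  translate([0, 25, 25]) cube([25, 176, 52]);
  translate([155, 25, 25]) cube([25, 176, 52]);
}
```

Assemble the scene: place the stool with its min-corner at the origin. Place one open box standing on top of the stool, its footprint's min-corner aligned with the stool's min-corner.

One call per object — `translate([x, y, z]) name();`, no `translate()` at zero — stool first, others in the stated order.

stool();
translate([0, 0, 430]) open_box();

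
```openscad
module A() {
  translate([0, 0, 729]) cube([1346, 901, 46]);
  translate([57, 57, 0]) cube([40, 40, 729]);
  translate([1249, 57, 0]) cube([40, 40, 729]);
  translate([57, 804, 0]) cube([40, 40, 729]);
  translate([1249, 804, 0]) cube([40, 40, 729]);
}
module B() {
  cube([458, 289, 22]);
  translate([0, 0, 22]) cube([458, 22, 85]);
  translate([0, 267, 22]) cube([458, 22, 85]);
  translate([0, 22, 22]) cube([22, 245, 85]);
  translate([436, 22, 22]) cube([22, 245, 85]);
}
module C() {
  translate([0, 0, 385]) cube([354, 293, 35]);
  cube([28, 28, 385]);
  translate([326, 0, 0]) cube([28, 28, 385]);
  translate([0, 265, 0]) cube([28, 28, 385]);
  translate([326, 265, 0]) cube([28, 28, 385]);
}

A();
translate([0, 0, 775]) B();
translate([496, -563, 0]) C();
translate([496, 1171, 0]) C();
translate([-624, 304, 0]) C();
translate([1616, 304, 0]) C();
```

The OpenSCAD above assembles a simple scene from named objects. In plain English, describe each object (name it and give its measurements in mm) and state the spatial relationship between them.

A is a table with a 1346×901 mm rectangular top, 46 mm thick, top surface at z = 775 mm, supported by four 40×40 mm square legs, each inset 57 mm from the nearest pair of top edges, running from the floor.

B is an open storage box with external size 458×289×107 mm and wall thickness 22 mm (the base is also 22 mm thick). The base covers the whole footprint; the four walls stand on the base, with the y-facing walls full-width and the x-facing walls fitting between their inner faces.

C is a four-legged stool. The seat is a 354×293×35 mm slab whose top surface is at z = 420 mm; four square legs, each 28×28 mm in cross-section, run from the floor (z = 0) to the underside of the seat, each flush with a corner of the seat.

The open box is on top of the table. Four stools sit around the table at the −y, +y, −x, +x sides.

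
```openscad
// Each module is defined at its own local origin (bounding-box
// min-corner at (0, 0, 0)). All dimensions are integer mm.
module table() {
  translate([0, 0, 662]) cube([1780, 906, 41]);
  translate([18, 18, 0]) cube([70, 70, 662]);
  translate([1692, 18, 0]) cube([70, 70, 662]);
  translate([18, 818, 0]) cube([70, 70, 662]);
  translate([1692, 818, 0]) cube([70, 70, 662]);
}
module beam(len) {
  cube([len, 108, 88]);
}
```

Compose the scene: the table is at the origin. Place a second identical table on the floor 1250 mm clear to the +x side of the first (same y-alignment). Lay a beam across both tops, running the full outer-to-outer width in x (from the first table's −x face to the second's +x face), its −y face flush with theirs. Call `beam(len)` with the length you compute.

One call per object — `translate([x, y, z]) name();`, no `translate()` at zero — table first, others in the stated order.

table();
translate([3030, 0, 0]) table();
translate([0, 0, 703]) beam(4810);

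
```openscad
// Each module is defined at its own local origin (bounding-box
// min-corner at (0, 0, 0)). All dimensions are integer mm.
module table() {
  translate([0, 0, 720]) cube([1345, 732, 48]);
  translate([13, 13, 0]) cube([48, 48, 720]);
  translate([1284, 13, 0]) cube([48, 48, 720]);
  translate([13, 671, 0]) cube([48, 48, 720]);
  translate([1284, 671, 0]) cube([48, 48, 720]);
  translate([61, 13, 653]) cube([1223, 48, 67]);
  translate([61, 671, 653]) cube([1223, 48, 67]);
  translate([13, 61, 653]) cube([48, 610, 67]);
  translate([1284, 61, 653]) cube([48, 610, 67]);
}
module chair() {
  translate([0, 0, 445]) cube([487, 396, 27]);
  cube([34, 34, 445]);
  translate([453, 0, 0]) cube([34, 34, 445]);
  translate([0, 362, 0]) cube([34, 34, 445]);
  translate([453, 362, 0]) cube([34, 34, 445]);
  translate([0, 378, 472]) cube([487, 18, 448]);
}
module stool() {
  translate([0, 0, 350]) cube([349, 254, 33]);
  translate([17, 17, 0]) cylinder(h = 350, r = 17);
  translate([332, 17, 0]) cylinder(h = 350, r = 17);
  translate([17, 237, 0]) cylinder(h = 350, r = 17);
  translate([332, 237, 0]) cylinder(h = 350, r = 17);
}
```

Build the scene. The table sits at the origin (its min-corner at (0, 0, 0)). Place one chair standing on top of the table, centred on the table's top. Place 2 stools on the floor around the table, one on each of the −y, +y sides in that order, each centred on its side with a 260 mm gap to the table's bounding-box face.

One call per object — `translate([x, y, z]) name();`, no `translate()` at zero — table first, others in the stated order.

table();
translate([429, 168, 768]) chair();
translate([498, -514, 0]) stool();
translate([498, 992, 0]) stool();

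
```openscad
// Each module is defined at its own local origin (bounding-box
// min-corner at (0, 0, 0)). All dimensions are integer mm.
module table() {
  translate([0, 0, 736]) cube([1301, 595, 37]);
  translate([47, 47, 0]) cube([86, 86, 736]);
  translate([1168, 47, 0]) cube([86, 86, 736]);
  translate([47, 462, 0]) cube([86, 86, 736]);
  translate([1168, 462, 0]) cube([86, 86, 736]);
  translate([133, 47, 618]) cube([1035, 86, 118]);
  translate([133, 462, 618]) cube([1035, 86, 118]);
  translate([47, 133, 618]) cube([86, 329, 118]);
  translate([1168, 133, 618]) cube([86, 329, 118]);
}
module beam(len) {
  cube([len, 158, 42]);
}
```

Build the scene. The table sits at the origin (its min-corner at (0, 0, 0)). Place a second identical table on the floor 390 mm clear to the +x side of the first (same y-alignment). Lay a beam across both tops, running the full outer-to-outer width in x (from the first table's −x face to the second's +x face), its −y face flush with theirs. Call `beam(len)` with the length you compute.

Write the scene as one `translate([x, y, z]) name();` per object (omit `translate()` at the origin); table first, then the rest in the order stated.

table();
translate([1691, 0, 0]) table();
translate([0, 0, 773]) beam(2992);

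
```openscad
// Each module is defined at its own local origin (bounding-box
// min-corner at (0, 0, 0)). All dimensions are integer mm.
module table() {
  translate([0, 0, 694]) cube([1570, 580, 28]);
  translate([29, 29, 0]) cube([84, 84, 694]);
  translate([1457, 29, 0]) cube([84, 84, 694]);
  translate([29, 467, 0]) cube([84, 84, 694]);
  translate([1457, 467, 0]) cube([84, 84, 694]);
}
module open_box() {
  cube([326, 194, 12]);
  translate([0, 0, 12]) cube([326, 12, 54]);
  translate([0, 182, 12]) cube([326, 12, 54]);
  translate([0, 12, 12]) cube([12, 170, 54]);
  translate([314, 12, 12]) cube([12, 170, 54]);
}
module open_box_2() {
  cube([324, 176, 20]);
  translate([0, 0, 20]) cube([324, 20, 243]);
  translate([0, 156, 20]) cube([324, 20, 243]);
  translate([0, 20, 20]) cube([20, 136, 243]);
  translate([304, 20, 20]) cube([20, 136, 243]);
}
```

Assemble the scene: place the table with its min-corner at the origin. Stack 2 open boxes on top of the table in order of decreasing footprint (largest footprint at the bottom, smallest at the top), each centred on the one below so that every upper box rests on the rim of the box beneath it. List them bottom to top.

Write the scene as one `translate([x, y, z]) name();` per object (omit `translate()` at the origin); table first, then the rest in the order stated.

table();
translate([622, 193, 722]) open_box();
translate([623, 202, 788]) open_box_2();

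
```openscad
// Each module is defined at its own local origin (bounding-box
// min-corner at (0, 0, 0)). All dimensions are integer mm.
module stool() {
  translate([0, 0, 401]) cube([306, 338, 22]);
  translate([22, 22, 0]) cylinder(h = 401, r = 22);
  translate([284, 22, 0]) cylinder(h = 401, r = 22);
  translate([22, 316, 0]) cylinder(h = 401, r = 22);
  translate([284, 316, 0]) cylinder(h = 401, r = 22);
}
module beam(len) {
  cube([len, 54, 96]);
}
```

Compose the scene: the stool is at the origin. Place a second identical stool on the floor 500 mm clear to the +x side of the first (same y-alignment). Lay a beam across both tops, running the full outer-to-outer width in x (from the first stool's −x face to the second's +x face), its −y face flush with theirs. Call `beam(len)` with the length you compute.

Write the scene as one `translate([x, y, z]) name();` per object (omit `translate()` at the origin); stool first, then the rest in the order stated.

stool();
translate([806, 0, 0]) stool();
translate([0, 0, 423]) beam(1112);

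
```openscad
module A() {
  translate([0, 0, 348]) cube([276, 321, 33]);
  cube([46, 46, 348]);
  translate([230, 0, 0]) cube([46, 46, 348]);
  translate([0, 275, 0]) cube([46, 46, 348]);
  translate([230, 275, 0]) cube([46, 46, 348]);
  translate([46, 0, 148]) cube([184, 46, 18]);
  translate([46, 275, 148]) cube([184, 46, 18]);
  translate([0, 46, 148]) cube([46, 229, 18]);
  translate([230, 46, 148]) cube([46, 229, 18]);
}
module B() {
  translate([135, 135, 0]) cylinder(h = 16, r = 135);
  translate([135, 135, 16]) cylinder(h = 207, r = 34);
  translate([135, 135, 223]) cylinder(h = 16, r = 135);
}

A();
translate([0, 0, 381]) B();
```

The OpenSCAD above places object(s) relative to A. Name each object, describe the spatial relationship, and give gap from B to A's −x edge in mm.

The spool's min-x is at 0; the stool's min-x is 0; gap = 0 mm.

A is a stool. B is a spool. The spool is on top of the stool. The gap from the spool to the stool's −x edge is 0 mm.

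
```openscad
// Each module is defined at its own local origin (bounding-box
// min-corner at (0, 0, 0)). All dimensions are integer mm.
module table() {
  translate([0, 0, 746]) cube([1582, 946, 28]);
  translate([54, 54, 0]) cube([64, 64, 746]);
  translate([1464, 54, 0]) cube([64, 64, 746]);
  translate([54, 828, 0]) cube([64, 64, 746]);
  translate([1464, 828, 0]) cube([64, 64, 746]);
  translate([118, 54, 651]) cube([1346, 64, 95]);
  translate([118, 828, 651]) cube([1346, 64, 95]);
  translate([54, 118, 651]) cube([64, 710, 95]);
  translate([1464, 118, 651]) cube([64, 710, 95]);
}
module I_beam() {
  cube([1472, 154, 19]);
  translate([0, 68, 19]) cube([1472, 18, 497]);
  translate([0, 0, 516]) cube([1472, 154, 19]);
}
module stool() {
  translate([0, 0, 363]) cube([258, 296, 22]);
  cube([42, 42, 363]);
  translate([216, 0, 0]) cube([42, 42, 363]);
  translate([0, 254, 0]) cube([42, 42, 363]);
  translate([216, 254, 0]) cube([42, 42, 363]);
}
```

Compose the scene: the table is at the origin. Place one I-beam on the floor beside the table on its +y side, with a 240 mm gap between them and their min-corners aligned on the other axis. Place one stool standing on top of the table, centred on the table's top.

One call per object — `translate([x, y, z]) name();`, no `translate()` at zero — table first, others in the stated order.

table();
translate([0, 1186, 0]) I_beam();
translate([662, 325, 774]) stool();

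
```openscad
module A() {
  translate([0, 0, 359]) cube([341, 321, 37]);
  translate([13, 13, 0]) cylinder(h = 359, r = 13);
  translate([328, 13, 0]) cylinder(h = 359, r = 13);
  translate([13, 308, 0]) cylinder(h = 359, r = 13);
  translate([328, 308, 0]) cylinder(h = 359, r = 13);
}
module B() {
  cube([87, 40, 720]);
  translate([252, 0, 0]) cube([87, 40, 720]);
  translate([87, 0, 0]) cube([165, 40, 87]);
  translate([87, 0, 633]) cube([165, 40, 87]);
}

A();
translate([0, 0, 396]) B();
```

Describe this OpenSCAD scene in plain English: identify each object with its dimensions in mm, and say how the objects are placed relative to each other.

A is a four-legged stool. The seat is 341×321 mm, 37 mm thick, top at z = 396 mm. It stands on four round legs, each 26 mm in diameter, from z = 0 to the seat underside, each leg's axis is inset half a diameter from the nearest pair of seat edges (so the leg's bounding box is flush with the corner).

B is a rectangular picture frame lying in the x–z plane (depth along y). The opening is 165 mm wide (x) by 546 mm tall (z), surrounded by a border 87 mm wide on all four sides. The frame is 40 mm deep and is made of two full-height vertical stiles with two horizontal rails fitted between them.

The picture frame is on top of the stool.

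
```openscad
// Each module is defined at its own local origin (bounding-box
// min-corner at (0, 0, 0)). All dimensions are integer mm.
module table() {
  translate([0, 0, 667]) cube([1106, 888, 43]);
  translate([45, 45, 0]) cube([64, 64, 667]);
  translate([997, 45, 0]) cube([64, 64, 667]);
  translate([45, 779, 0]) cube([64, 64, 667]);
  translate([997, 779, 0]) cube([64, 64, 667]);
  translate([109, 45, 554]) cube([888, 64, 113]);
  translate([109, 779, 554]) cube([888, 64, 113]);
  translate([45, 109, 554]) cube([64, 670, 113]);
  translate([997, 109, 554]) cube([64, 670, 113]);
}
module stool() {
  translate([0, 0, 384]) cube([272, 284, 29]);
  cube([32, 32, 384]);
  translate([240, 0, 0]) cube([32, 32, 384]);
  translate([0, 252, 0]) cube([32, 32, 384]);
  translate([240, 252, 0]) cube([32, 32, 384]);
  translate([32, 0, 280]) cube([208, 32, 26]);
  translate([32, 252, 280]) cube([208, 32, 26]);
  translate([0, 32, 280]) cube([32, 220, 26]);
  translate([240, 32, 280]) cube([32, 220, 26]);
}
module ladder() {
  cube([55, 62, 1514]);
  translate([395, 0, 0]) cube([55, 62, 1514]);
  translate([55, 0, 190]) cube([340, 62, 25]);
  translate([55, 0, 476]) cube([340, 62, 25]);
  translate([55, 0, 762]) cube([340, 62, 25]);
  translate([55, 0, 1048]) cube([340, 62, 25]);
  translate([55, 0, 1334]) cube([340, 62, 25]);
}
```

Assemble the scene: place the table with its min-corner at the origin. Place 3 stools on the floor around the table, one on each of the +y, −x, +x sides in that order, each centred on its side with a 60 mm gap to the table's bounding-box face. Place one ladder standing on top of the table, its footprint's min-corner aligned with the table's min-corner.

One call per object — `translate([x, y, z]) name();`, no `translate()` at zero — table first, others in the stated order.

table();
translate([417, 948, 0]) stool();
translate([-332, 302, 0]) stool();
translate([1166, 302, 0]) stool();
translate([0, 0, 710]) ladder();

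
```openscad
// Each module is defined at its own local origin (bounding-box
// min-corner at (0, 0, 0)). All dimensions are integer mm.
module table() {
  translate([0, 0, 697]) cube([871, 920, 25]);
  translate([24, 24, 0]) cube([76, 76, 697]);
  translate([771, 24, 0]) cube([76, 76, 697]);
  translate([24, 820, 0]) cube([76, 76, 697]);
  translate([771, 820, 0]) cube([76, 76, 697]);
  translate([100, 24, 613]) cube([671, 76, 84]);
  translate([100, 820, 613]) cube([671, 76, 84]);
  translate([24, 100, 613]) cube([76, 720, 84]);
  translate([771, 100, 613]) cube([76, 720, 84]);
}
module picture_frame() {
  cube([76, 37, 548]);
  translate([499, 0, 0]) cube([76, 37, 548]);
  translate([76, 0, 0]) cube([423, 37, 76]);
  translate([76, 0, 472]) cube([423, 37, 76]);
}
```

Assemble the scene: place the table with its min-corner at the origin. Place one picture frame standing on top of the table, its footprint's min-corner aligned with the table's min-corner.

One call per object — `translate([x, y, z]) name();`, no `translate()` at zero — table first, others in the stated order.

table();
translate([0, 0, 722]) picture_frame();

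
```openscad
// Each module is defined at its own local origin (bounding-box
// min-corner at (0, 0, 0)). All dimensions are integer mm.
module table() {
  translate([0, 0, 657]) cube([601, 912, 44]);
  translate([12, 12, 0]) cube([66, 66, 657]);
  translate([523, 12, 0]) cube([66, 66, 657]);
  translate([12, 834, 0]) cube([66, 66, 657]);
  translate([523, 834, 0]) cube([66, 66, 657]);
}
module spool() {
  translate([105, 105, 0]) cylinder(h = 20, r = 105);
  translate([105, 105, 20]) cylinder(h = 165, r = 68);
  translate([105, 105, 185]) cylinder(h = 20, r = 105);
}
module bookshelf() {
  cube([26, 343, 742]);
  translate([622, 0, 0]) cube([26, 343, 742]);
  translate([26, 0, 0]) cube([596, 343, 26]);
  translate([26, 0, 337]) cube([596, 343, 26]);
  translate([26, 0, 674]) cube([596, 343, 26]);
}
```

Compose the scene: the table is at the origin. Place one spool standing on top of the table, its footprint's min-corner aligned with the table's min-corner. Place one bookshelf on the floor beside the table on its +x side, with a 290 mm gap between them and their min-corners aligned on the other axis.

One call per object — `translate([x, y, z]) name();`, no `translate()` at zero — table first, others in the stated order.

table();
translate([0, 0, 701]) spool();
translate([891, 0, 0]) bookshelf();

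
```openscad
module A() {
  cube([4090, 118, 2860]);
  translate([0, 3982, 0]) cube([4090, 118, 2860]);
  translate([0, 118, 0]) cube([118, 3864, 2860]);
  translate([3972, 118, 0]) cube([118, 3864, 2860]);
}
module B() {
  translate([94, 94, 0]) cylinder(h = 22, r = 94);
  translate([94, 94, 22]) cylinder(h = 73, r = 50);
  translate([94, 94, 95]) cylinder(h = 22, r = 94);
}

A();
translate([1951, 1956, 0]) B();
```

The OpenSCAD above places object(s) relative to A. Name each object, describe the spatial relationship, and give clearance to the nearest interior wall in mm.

A is a house frame. B is a spool. The spool sits inside the house frame, centred. The clearance to the nearest interior wall is 1833 mm.

Clearances: x = 1833, y = 1838; minimum 1833 mm.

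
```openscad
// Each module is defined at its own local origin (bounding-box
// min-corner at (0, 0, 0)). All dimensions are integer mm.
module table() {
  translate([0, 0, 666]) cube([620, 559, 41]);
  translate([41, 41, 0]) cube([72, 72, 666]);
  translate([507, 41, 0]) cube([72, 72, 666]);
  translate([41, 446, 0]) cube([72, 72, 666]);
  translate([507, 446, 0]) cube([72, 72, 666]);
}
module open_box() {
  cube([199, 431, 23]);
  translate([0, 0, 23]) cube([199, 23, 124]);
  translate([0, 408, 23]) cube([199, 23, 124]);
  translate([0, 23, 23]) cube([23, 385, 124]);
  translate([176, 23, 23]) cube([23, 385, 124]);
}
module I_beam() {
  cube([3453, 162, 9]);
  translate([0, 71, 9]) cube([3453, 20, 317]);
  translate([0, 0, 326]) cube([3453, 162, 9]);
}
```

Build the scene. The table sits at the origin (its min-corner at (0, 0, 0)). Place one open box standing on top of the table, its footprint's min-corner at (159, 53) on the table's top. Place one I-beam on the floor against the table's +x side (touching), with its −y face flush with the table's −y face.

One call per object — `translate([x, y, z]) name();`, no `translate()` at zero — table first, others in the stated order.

table();
translate([159, 53, 707]) open_box();
translate([620, 0, 0]) I_beam();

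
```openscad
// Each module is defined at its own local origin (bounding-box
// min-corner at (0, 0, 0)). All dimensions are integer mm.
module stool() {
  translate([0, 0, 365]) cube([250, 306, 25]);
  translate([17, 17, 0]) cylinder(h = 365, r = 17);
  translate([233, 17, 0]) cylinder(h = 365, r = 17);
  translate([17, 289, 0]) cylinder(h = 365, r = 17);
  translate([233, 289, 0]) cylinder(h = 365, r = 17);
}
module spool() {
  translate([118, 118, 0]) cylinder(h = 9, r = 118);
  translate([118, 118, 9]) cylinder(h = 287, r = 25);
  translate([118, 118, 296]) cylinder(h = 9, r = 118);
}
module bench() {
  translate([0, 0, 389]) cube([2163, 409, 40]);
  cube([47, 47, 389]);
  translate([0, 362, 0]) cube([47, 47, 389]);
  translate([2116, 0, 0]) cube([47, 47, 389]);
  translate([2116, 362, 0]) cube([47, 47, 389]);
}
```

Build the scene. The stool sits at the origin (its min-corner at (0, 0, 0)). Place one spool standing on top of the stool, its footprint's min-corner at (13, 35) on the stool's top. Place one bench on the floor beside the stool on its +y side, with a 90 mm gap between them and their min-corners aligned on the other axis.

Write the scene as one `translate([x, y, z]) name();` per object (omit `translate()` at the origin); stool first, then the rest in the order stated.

stool();
translate([13, 35, 390]) spool();
translate([0, 396, 0]) bench();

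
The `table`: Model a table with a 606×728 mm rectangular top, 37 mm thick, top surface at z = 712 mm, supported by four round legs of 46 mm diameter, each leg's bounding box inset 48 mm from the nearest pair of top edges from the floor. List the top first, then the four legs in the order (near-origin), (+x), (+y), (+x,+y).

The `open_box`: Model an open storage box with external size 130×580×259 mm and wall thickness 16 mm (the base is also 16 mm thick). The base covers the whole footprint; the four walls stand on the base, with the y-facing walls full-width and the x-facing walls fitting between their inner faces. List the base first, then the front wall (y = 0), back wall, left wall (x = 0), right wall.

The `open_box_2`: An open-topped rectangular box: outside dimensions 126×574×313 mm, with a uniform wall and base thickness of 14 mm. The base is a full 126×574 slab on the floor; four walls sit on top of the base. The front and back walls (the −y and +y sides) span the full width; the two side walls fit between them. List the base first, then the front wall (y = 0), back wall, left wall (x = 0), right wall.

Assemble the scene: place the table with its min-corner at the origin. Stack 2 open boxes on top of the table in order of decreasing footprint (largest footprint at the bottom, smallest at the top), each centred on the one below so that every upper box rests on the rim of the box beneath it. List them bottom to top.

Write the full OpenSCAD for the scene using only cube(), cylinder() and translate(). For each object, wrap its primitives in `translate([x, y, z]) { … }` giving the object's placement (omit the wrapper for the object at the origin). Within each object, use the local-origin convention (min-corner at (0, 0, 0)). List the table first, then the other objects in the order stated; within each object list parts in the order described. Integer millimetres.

translate([0, 0, 675]) cube([606, 728, 37]);
translate([71, 71, 0]) cylinder(h = 675, r = 23);
translate([535, 71, 0]) cylinder(h = 675, r = 23);
translate([71, 657, 0]) cylinder(h = 675, r = 23);
translate([535, 657, 0]) cylinder(h = 675, r = 23);
translate([238, 74, 712]) {
  cube([130, 580, 16]);
  translate([0, 0, 16]) cube([130, 16, 243]);
  translate([0, 564, 16]) cube([130, 16, 243]);
  translate([0, 16, 16]) cube([16, 548, 243]);
  translate([114, 16, 16]) cube([16, 548, 243]);
}
translate([240, 77, 971]) {
  cube([126, 574, 14]);
  translate([0, 0, 14]) cube([126, 14, 299]);
  translate([0, 560, 14]) cube([126, 14, 299]);
  translate([0, 14, 14]) cube([14, 546, 299]);
  translate([112, 14, 14]) cube([14, 546, 299]);
}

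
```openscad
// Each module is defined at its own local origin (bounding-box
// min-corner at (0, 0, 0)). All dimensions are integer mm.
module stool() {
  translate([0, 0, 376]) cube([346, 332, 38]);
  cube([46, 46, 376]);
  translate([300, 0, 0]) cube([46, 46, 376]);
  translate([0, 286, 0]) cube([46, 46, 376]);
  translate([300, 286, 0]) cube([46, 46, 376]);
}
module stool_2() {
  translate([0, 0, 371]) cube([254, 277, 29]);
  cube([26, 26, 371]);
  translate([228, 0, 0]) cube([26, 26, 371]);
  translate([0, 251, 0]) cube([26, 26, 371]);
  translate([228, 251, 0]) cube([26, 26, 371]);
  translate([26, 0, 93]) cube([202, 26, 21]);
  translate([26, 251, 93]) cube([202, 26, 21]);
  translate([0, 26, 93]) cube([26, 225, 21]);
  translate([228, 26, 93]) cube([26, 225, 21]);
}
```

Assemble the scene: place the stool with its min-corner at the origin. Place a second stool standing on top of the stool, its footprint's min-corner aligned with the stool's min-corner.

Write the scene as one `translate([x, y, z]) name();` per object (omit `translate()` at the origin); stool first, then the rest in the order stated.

stool();
translate([0, 0, 414]) stool_2();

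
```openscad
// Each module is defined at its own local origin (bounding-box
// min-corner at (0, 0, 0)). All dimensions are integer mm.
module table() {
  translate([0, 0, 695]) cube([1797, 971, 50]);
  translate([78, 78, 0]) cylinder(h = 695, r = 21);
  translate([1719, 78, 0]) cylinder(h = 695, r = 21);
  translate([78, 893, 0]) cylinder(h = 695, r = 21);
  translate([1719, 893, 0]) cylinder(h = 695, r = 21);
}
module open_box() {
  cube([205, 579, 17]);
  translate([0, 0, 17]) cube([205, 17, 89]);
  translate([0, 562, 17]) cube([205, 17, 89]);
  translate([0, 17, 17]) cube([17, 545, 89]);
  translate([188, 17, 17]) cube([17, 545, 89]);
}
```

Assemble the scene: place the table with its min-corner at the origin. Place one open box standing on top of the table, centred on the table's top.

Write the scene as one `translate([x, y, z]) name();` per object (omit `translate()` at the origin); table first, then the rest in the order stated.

table();
translate([796, 196, 745]) open_box();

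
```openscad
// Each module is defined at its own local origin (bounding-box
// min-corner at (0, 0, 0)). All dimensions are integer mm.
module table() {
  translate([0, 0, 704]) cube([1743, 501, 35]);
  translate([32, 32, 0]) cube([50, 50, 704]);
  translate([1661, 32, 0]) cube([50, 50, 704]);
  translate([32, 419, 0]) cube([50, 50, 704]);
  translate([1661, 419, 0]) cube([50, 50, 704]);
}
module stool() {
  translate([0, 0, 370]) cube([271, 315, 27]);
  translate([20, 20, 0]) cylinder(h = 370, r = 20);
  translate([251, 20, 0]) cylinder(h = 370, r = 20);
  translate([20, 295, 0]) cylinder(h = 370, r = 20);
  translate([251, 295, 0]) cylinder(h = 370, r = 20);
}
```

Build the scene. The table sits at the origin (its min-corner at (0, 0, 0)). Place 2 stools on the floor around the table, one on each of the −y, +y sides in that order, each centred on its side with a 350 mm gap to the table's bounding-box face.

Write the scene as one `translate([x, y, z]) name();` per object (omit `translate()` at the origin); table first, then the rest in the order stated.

table();
translate([736, -665, 0]) stool();
translate([736, 851, 0]) stool();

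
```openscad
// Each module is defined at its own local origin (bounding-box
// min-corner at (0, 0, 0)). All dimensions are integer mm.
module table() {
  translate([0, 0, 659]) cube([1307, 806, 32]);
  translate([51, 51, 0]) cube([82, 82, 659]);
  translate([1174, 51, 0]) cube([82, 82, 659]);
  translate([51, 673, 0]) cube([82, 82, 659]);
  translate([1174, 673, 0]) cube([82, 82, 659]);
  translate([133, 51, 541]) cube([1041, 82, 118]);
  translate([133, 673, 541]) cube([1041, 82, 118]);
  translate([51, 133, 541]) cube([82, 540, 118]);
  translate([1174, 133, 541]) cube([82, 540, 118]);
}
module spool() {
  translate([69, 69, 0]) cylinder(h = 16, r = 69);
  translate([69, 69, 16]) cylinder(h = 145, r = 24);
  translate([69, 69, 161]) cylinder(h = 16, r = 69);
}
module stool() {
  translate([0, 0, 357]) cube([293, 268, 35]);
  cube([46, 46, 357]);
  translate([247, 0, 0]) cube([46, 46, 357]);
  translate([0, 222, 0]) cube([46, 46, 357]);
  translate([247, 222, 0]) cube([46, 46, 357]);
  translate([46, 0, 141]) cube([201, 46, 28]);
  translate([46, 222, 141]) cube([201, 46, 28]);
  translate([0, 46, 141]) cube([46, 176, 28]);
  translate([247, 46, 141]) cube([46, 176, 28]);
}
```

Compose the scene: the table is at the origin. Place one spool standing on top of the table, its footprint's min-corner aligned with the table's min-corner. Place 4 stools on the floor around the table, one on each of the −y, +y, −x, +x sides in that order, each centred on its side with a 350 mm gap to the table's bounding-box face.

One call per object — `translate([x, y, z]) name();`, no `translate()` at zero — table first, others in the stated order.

table();
translate([0, 0, 691]) spool();
translate([507, -618, 0]) stool();
translate([507, 1156, 0]) stool();
translate([-643, 269, 0]) stool();
translate([1657, 269, 0]) stool();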